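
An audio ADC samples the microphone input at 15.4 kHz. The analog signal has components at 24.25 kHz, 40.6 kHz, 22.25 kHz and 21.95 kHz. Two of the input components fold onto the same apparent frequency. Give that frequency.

fs/2 = 7.7 kHz.
24.25 kHz mod fs = 8.85 kHz.
8.85 kHz > fs/2 = 7.7 kHz, folds to fs − 8.85 kHz = 6.55 kHz.
40.6 kHz mod fs = 9.8 kHz.
9.8 kHz > fs/2 = 7.7 kHz, folds to fs − 9.8 kHz = 5.6 kHz.
22.25 kHz mod fs = 6.85 kHz.
6.85 kHz ≤ fs/2 = 7.7 kHz, appears at 6.85 kHz.
21.95 kHz mod fs = 6.55 kHz.
6.55 kHz ≤ fs/2 = 7.7 kHz, appears at 6.55 kHz.
21.95 kHz and 24.25 kHz both map to 6.55 kHz.

6.55 kHz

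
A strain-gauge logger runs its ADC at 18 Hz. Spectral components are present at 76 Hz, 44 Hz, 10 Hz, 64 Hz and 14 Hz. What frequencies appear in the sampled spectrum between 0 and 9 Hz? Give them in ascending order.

4 Hz, 8 Hz

fs/2 = 9 Hz.
76 Hz mod fs = 4 Hz.
4 Hz ≤ fs/2 = 9 Hz, appears at 4 Hz.
44 Hz mod fs = 8 Hz.
8 Hz ≤ fs/2 = 9 Hz, appears at 8 Hz.
10 Hz > fs/2 = 9 Hz, folds to fs − 10 Hz = 8 Hz.
64 Hz mod fs = 10 Hz.
10 Hz > fs/2 = 9 Hz, folds to fs − 10 Hz = 8 Hz.
14 Hz > fs/2 = 9 Hz, folds to fs − 14 Hz = 4 Hz.
Distinct values: {4 Hz, 8 Hz}.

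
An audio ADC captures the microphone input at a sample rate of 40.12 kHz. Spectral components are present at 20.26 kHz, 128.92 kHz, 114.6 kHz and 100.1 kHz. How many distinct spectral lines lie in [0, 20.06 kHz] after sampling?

3

fs/2 = 20.06 kHz.
20.26 kHz > fs/2 = 20.06 kHz, folds to fs − 20.26 kHz = 19.86 kHz.
128.92 kHz mod fs = 8.56 kHz.
8.56 kHz ≤ fs/2 = 20.06 kHz, appears at 8.56 kHz.
114.6 kHz mod fs = 34.36 kHz.
34.36 kHz > fs/2 = 20.06 kHz, folds to fs − 34.36 kHz = 5.76 kHz.
100.1 kHz mod fs = 19.86 kHz.
19.86 kHz ≤ fs/2 = 20.06 kHz, appears at 19.86 kHz.
Distinct values: {5.76 kHz, 8.56 kHz, 19.86 kHz} → 3.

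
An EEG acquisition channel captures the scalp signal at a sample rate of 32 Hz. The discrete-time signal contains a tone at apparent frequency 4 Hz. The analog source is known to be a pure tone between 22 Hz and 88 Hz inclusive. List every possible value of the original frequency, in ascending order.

28 Hz, 36 Hz, 60 Hz, 68 Hz

Frequencies that alias to 4 Hz are k·fs ± 4 Hz for integer k ≥ 0.
k=0: 4 Hz.
k=1: 28 Hz, 36 Hz.
k=2: 60 Hz, 68 Hz.
k=3: 92 Hz, 100 Hz.
Within [22 Hz, 88 Hz]: 28 Hz, 36 Hz, 60 Hz, 68 Hz.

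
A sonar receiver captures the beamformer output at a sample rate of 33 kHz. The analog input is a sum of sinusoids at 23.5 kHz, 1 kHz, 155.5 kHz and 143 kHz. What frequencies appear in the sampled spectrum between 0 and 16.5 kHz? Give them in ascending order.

fs/2 = 16.5 kHz.
23.5 kHz > fs/2 = 16.5 kHz, folds to fs − 23.5 kHz = 9.5 kHz.
1 kHz ≤ fs/2 = 16.5 kHz, passes unchanged.
155.5 kHz mod fs = 23.5 kHz.
23.5 kHz > fs/2 = 16.5 kHz, folds to fs − 23.5 kHz = 9.5 kHz.
143 kHz mod fs = 11 kHz.
11 kHz ≤ fs/2 = 16.5 kHz, appears at 11 kHz.
Distinct values: {1 kHz, 9.5 kHz, 11 kHz}.

1 kHz, 9.5 kHz, 11 kHz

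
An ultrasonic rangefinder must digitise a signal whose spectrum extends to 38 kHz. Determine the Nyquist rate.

76 kHz

Nyquist rate = 2 × 38 kHz = 76 kHz.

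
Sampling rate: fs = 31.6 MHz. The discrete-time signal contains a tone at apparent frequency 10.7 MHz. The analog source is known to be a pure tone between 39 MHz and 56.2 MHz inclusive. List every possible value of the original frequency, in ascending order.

Frequencies that alias to 10.7 MHz are k·fs ± 10.7 MHz for integer k ≥ 0.
k=0: 10.7 MHz.
k=1: 20.9 MHz, 42.3 MHz.
k=2: 52.5 MHz, 73.9 MHz.
k=3: 84.1 MHz, 105.5 MHz.
Within [39 MHz, 56.2 MHz]: 42.3 MHz, 52.5 MHz.

42.3 MHz, 52.5 MHz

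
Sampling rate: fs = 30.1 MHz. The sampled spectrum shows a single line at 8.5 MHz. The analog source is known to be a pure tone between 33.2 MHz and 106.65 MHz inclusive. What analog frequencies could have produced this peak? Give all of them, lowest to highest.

Frequencies that alias to 8.5 MHz are k·fs ± 8.5 MHz for integer k ≥ 0.
k=0: 8.5 MHz.
k=1: 21.6 MHz, 38.6 MHz.
k=2: 51.7 MHz, 68.7 MHz.
k=3: 81.8 MHz, 98.8 MHz.
k=4: 111.9 MHz, 128.9 MHz.
Within [33.2 MHz, 106.65 MHz]: 38.6 MHz, 51.7 MHz, 68.7 MHz, 81.8 MHz, 98.8 MHz.

38.6 MHz, 51.7 MHz, 68.7 MHz, 81.8 MHz, 98.8 MHz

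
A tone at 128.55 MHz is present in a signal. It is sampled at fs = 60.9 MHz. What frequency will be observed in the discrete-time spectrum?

128.55 MHz mod fs = 6.75 MHz.
6.75 MHz ≤ fs/2 = 30.45 MHz, appears at 6.75 MHz.

6.75 MHz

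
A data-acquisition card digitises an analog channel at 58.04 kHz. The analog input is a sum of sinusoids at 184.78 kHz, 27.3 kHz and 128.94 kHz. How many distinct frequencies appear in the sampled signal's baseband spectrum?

fs/2 = 29.02 kHz.
184.78 kHz mod fs = 10.66 kHz.
10.66 kHz ≤ fs/2 = 29.02 kHz, appears at 10.66 kHz.
27.3 kHz ≤ fs/2 = 29.02 kHz, passes unchanged.
128.94 kHz mod fs = 12.86 kHz.
12.86 kHz ≤ fs/2 = 29.02 kHz, appears at 12.86 kHz.
Distinct values: {10.66 kHz, 12.86 kHz, 27.3 kHz} → 3.

3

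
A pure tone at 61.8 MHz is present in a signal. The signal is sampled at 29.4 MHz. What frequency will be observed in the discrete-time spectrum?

61.8 MHz mod fs = 3 MHz.
3 MHz ≤ fs/2 = 14.7 MHz, appears at 3 MHz.

3 MHz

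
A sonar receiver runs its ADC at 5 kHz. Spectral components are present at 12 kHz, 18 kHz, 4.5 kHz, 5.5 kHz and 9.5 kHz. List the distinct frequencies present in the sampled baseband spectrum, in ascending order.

0.5 kHz, 2 kHz

fs/2 = 2.5 kHz.
12 kHz mod fs = 2 kHz.
2 kHz ≤ fs/2 = 2.5 kHz, appears at 2 kHz.
18 kHz mod fs = 3 kHz.
3 kHz > fs/2 = 2.5 kHz, folds to fs − 3 kHz = 2 kHz.
4.5 kHz > fs/2 = 2.5 kHz, folds to fs − 4.5 kHz = 0.5 kHz.
5.5 kHz mod fs = 0.5 kHz.
0.5 kHz ≤ fs/2 = 2.5 kHz, appears at 0.5 kHz.
9.5 kHz mod fs = 4.5 kHz.
4.5 kHz > fs/2 = 2.5 kHz, folds to fs − 4.5 kHz = 0.5 kHz.
Distinct values: {0.5 kHz, 2 kHz}.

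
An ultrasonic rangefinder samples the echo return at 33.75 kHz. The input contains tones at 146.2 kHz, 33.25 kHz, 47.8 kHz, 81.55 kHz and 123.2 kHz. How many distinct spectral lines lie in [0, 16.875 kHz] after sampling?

4

fs/2 = 16.875 kHz.
146.2 kHz mod fs = 11.2 kHz.
11.2 kHz ≤ fs/2 = 16.875 kHz, appears at 11.2 kHz.
33.25 kHz > fs/2 = 16.875 kHz, folds to fs − 33.25 kHz = 0.5 kHz.
47.8 kHz mod fs = 14.05 kHz.
14.05 kHz ≤ fs/2 = 16.875 kHz, appears at 14.05 kHz.
81.55 kHz mod fs = 14.05 kHz.
14.05 kHz ≤ fs/2 = 16.875 kHz, appears at 14.05 kHz.
123.2 kHz mod fs = 21.95 kHz.
21.95 kHz > fs/2 = 16.875 kHz, folds to fs − 21.95 kHz = 11.8 kHz.
Distinct values: {0.5 kHz, 11.2 kHz, 11.8 kHz, 14.05 kHz} → 4.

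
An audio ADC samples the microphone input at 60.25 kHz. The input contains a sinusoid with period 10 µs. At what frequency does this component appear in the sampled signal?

20.5 kHz

T = 10 µs → f = 1/T = 100 kHz.
100 kHz mod fs = 39.75 kHz.
39.75 kHz > fs/2 = 30.125 kHz, folds to fs − 39.75 kHz = 20.5 kHz.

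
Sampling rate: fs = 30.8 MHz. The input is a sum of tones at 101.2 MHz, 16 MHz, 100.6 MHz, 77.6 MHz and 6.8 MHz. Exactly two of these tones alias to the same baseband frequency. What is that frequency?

14.8 MHz

fs/2 = 15.4 MHz.
101.2 MHz mod fs = 8.8 MHz.
8.8 MHz ≤ fs/2 = 15.4 MHz, appears at 8.8 MHz.
16 MHz > fs/2 = 15.4 MHz, folds to fs − 16 MHz = 14.8 MHz.
100.6 MHz mod fs = 8.2 MHz.
8.2 MHz ≤ fs/2 = 15.4 MHz, appears at 8.2 MHz.
77.6 MHz mod fs = 16 MHz.
16 MHz > fs/2 = 15.4 MHz, folds to fs − 16 MHz = 14.8 MHz.
6.8 MHz ≤ fs/2 = 15.4 MHz, passes unchanged.
16 MHz and 77.6 MHz both map to 14.8 MHz.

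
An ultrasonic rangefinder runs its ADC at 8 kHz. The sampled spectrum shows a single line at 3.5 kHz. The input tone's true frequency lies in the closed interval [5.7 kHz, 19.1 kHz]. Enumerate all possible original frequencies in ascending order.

11.5 kHz, 12.5 kHz

Frequencies that alias to 3.5 kHz are k·fs ± 3.5 kHz for integer k ≥ 0.
k=0: 3.5 kHz.
k=1: 4.5 kHz, 11.5 kHz.
k=2: 12.5 kHz, 19.5 kHz.
k=3: 20.5 kHz, 27.5 kHz.
Within [5.7 kHz, 19.1 kHz]: 11.5 kHz, 12.5 kHz.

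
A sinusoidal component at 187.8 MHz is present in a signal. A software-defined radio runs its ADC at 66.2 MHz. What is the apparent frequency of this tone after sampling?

10.8 MHz

187.8 MHz mod fs = 55.4 MHz.
55.4 MHz > fs/2 = 33.1 MHz, folds to fs − 55.4 MHz = 10.8 MHz.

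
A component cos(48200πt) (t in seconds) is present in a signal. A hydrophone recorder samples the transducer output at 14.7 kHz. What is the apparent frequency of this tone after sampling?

ω = 48200π rad/s → f = ω/(2π) = 24100 Hz = 24.1 kHz.
24.1 kHz mod fs = 9.4 kHz.
9.4 kHz > fs/2 = 7.35 kHz, folds to fs − 9.4 kHz = 5.3 kHz.

5.3 kHz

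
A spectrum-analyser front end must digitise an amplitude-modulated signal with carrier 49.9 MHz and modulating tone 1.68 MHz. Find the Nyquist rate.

103.16 MHz

AM sidebands sit at fc ± fm = 48.22 MHz and 51.58 MHz.
Highest-frequency component: 51.58 MHz.
Nyquist rate = 2 × 51.58 MHz = 103.16 MHz.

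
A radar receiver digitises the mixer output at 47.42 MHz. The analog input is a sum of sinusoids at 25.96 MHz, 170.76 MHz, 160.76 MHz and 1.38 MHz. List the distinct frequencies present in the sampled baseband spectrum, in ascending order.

fs/2 = 23.71 MHz.
25.96 MHz > fs/2 = 23.71 MHz, folds to fs − 25.96 MHz = 21.46 MHz.
170.76 MHz mod fs = 28.5 MHz.
28.5 MHz > fs/2 = 23.71 MHz, folds to fs − 28.5 MHz = 18.92 MHz.
160.76 MHz mod fs = 18.5 MHz.
18.5 MHz ≤ fs/2 = 23.71 MHz, appears at 18.5 MHz.
1.38 MHz ≤ fs/2 = 23.71 MHz, passes unchanged.
Distinct values: {1.38 MHz, 18.5 MHz, 18.92 MHz, 21.46 MHz}.

1.38 MHz, 18.5 MHz, 18.92 MHz, 21.46 MHz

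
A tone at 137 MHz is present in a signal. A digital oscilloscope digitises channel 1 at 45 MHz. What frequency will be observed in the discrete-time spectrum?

137 MHz mod fs = 2 MHz.
2 MHz ≤ fs/2 = 22.5 MHz, appears at 2 MHz.

2 MHz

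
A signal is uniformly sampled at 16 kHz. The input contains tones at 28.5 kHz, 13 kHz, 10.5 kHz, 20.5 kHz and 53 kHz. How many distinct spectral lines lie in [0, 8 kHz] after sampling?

fs/2 = 8 kHz.
28.5 kHz mod fs = 12.5 kHz.
12.5 kHz > fs/2 = 8 kHz, folds to fs − 12.5 kHz = 3.5 kHz.
13 kHz > fs/2 = 8 kHz, folds to fs − 13 kHz = 3 kHz.
10.5 kHz > fs/2 = 8 kHz, folds to fs − 10.5 kHz = 5.5 kHz.
20.5 kHz mod fs = 4.5 kHz.
4.5 kHz ≤ fs/2 = 8 kHz, appears at 4.5 kHz.
53 kHz mod fs = 5 kHz.
5 kHz ≤ fs/2 = 8 kHz, appears at 5 kHz.
Distinct values: {3 kHz, 3.5 kHz, 4.5 kHz, 5 kHz, 5.5 kHz} → 5.

5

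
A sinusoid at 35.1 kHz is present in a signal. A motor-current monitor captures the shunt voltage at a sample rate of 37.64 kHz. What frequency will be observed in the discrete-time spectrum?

2.54 kHz

35.1 kHz > fs/2 = 18.82 kHz, folds to fs − 35.1 kHz = 2.54 kHz.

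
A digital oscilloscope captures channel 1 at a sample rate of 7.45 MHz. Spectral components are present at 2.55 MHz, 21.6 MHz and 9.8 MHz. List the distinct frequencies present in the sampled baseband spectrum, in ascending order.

0.75 MHz, 2.35 MHz, 2.55 MHz

fs/2 = 3.725 MHz.
2.55 MHz ≤ fs/2 = 3.725 MHz, passes unchanged.
21.6 MHz mod fs = 6.7 MHz.
6.7 MHz > fs/2 = 3.725 MHz, folds to fs − 6.7 MHz = 0.75 MHz.
9.8 MHz mod fs = 2.35 MHz.
2.35 MHz ≤ fs/2 = 3.725 MHz, appears at 2.35 MHz.
Distinct values: {0.75 MHz, 2.35 MHz, 2.55 MHz}.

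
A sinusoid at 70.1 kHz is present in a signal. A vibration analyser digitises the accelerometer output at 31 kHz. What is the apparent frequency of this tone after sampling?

70.1 kHz mod fs = 8.1 kHz.
8.1 kHz ≤ fs/2 = 15.5 kHz, appears at 8.1 kHz.

8.1 kHz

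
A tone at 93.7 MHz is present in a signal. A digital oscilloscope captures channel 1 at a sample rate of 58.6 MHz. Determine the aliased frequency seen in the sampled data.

23.5 MHz

93.7 MHz mod fs = 35.1 MHz.
35.1 MHz > fs/2 = 29.3 MHz, folds to fs − 35.1 MHz = 23.5 MHz.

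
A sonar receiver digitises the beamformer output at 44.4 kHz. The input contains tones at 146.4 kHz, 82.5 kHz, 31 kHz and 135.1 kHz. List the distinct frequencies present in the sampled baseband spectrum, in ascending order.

fs/2 = 22.2 kHz.
146.4 kHz mod fs = 13.2 kHz.
13.2 kHz ≤ fs/2 = 22.2 kHz, appears at 13.2 kHz.
82.5 kHz mod fs = 38.1 kHz.
38.1 kHz > fs/2 = 22.2 kHz, folds to fs − 38.1 kHz = 6.3 kHz.
31 kHz > fs/2 = 22.2 kHz, folds to fs − 31 kHz = 13.4 kHz.
135.1 kHz mod fs = 1.9 kHz.
1.9 kHz ≤ fs/2 = 22.2 kHz, appears at 1.9 kHz.
Distinct values: {1.9 kHz, 6.3 kHz, 13.2 kHz, 13.4 kHz}.

1.9 kHz, 6.3 kHz, 13.2 kHz, 13.4 kHz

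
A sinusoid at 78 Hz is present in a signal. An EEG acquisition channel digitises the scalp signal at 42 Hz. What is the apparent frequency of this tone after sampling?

6 Hz

78 Hz mod fs = 36 Hz.
36 Hz > fs/2 = 21 Hz, folds to fs − 36 Hz = 6 Hz.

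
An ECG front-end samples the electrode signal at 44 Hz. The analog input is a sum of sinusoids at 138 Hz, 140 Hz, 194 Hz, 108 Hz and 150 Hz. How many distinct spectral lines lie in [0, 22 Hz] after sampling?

4

fs/2 = 22 Hz.
138 Hz mod fs = 6 Hz.
6 Hz ≤ fs/2 = 22 Hz, appears at 6 Hz.
140 Hz mod fs = 8 Hz.
8 Hz ≤ fs/2 = 22 Hz, appears at 8 Hz.
194 Hz mod fs = 18 Hz.
18 Hz ≤ fs/2 = 22 Hz, appears at 18 Hz.
108 Hz mod fs = 20 Hz.
20 Hz ≤ fs/2 = 22 Hz, appears at 20 Hz.
150 Hz mod fs = 18 Hz.
18 Hz ≤ fs/2 = 22 Hz, appears at 18 Hz.
Distinct values: {6 Hz, 8 Hz, 18 Hz, 20 Hz} → 4.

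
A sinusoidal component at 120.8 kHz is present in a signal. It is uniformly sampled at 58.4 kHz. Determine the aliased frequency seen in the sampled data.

4 kHz

120.8 kHz mod fs = 4 kHz.
4 kHz ≤ fs/2 = 29.2 kHz, appears at 4 kHz.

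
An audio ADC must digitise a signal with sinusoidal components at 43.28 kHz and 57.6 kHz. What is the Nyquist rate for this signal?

115.2 kHz

Highest-frequency component: 57.6 kHz.
Nyquist rate = 2 × 57.6 kHz = 115.2 kHz.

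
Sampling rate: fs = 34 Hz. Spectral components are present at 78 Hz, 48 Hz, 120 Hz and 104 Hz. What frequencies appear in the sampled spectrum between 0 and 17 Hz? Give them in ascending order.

fs/2 = 17 Hz.
78 Hz mod fs = 10 Hz.
10 Hz ≤ fs/2 = 17 Hz, appears at 10 Hz.
48 Hz mod fs = 14 Hz.
14 Hz ≤ fs/2 = 17 Hz, appears at 14 Hz.
120 Hz mod fs = 18 Hz.
18 Hz > fs/2 = 17 Hz, folds to fs − 18 Hz = 16 Hz.
104 Hz mod fs = 2 Hz.
2 Hz ≤ fs/2 = 17 Hz, appears at 2 Hz.
Distinct values: {2 Hz, 10 Hz, 14 Hz, 16 Hz}.

2 Hz, 10 Hz, 14 Hz, 16 Hz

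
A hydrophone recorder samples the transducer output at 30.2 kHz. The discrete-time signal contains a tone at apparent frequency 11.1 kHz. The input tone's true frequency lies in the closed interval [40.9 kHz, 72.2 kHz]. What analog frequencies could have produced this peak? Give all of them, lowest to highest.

41.3 kHz, 49.3 kHz, 71.5 kHz

Frequencies that alias to 11.1 kHz are k·fs ± 11.1 kHz for integer k ≥ 0.
k=0: 11.1 kHz.
k=1: 19.1 kHz, 41.3 kHz.
k=2: 49.3 kHz, 71.5 kHz.
k=3: 79.5 kHz, 101.7 kHz.
Within [40.9 kHz, 72.2 kHz]: 41.3 kHz, 49.3 kHz, 71.5 kHz.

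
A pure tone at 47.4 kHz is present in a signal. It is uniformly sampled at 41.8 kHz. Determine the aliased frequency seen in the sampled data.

47.4 kHz mod fs = 5.6 kHz.
5.6 kHz ≤ fs/2 = 20.9 kHz, appears at 5.6 kHz.

5.6 kHz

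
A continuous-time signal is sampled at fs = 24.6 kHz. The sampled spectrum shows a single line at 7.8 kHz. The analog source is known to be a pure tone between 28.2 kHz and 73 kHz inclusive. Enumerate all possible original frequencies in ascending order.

32.4 kHz, 41.4 kHz, 57 kHz, 66 kHz

Frequencies that alias to 7.8 kHz are k·fs ± 7.8 kHz for integer k ≥ 0.
k=0: 7.8 kHz.
k=1: 16.8 kHz, 32.4 kHz.
k=2: 41.4 kHz, 57 kHz.
k=3: 66 kHz, 81.6 kHz.
k=4: 90.6 kHz, 106.2 kHz.
Within [28.2 kHz, 73 kHz]: 32.4 kHz, 41.4 kHz, 57 kHz, 66 kHz.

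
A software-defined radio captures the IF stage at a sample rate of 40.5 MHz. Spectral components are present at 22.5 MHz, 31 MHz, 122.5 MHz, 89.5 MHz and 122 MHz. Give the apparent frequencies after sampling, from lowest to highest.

fs/2 = 20.25 MHz.
22.5 MHz > fs/2 = 20.25 MHz, folds to fs − 22.5 MHz = 18 MHz.
31 MHz > fs/2 = 20.25 MHz, folds to fs − 31 MHz = 9.5 MHz.
122.5 MHz mod fs = 1 MHz.
1 MHz ≤ fs/2 = 20.25 MHz, appears at 1 MHz.
89.5 MHz mod fs = 8.5 MHz.
8.5 MHz ≤ fs/2 = 20.25 MHz, appears at 8.5 MHz.
122 MHz mod fs = 0.5 MHz.
0.5 MHz ≤ fs/2 = 20.25 MHz, appears at 0.5 MHz.
Distinct values: {0.5 MHz, 1 MHz, 8.5 MHz, 9.5 MHz, 18 MHz}.

0.5 MHz, 1 MHz, 8.5 MHz, 9.5 MHz, 18 MHz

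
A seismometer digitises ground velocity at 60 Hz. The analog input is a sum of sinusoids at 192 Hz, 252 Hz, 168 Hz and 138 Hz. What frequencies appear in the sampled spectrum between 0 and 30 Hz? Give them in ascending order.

fs/2 = 30 Hz.
192 Hz mod fs = 12 Hz.
12 Hz ≤ fs/2 = 30 Hz, appears at 12 Hz.
252 Hz mod fs = 12 Hz.
12 Hz ≤ fs/2 = 30 Hz, appears at 12 Hz.
168 Hz mod fs = 48 Hz.
48 Hz > fs/2 = 30 Hz, folds to fs − 48 Hz = 12 Hz.
138 Hz mod fs = 18 Hz.
18 Hz ≤ fs/2 = 30 Hz, appears at 18 Hz.
Distinct values: {12 Hz, 18 Hz}.

12 Hz, 18 Hz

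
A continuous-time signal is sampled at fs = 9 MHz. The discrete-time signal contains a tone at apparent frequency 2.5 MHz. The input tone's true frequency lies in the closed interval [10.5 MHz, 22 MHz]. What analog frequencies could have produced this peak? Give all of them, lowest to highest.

11.5 MHz, 15.5 MHz, 20.5 MHz

Frequencies that alias to 2.5 MHz are k·fs ± 2.5 MHz for integer k ≥ 0.
k=0: 2.5 MHz.
k=1: 6.5 MHz, 11.5 MHz.
k=2: 15.5 MHz, 20.5 MHz.
k=3: 24.5 MHz, 29.5 MHz.
Within [10.5 MHz, 22 MHz]: 11.5 MHz, 15.5 MHz, 20.5 MHz.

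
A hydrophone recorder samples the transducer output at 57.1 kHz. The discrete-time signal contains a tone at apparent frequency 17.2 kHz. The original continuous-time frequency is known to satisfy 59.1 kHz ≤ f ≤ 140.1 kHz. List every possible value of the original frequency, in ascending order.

Frequencies that alias to 17.2 kHz are k·fs ± 17.2 kHz for integer k ≥ 0.
k=0: 17.2 kHz.
k=1: 39.9 kHz, 74.3 kHz.
k=2: 97 kHz, 131.4 kHz.
k=3: 154.1 kHz, 188.5 kHz.
Within [59.1 kHz, 140.1 kHz]: 74.3 kHz, 97 kHz, 131.4 kHz.

74.3 kHz, 97 kHz, 131.4 kHz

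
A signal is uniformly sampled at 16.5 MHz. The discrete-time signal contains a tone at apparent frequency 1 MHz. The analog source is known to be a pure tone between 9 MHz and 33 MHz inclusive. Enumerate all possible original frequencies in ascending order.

15.5 MHz, 17.5 MHz, 32 MHz

Frequencies that alias to 1 MHz are k·fs ± 1 MHz for integer k ≥ 0.
k=0: 1 MHz.
k=1: 15.5 MHz, 17.5 MHz.
k=2: 32 MHz, 34 MHz.
k=3: 48.5 MHz, 50.5 MHz.
Within [9 MHz, 33 MHz]: 15.5 MHz, 17.5 MHz, 32 MHz.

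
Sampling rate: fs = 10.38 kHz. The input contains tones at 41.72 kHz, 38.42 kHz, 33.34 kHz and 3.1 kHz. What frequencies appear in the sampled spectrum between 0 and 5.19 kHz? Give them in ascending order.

0.2 kHz, 2.2 kHz, 3.1 kHz

fs/2 = 5.19 kHz.
41.72 kHz mod fs = 0.2 kHz.
0.2 kHz ≤ fs/2 = 5.19 kHz, appears at 0.2 kHz.
38.42 kHz mod fs = 7.28 kHz.
7.28 kHz > fs/2 = 5.19 kHz, folds to fs − 7.28 kHz = 3.1 kHz.
33.34 kHz mod fs = 2.2 kHz.
2.2 kHz ≤ fs/2 = 5.19 kHz, appears at 2.2 kHz.
3.1 kHz ≤ fs/2 = 5.19 kHz, passes unchanged.
Distinct values: {0.2 kHz, 2.2 kHz, 3.1 kHz}.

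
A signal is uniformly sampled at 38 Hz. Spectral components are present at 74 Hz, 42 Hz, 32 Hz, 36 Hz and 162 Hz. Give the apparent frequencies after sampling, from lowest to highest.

fs/2 = 19 Hz.
74 Hz mod fs = 36 Hz.
36 Hz > fs/2 = 19 Hz, folds to fs − 36 Hz = 2 Hz.
42 Hz mod fs = 4 Hz.
4 Hz ≤ fs/2 = 19 Hz, appears at 4 Hz.
32 Hz > fs/2 = 19 Hz, folds to fs − 32 Hz = 6 Hz.
36 Hz > fs/2 = 19 Hz, folds to fs − 36 Hz = 2 Hz.
162 Hz mod fs = 10 Hz.
10 Hz ≤ fs/2 = 19 Hz, appears at 10 Hz.
Distinct values: {2 Hz, 4 Hz, 6 Hz, 10 Hz}.

2 Hz, 4 Hz, 6 Hz, 10 Hz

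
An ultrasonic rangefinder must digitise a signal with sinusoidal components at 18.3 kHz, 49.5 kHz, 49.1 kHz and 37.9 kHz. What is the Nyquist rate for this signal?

99 kHz

Highest-frequency component: 49.5 kHz.
Nyquist rate = 2 × 49.5 kHz = 99 kHz.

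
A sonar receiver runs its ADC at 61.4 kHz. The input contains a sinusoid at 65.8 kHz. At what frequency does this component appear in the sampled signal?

65.8 kHz mod fs = 4.4 kHz.
4.4 kHz ≤ fs/2 = 30.7 kHz, appears at 4.4 kHz.

4.4 kHz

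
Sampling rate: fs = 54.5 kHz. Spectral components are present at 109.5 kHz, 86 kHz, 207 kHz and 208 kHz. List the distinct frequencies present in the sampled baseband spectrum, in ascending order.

0.5 kHz, 10 kHz, 11 kHz, 23 kHz

fs/2 = 27.25 kHz.
109.5 kHz mod fs = 0.5 kHz.
0.5 kHz ≤ fs/2 = 27.25 kHz, appears at 0.5 kHz.
86 kHz mod fs = 31.5 kHz.
31.5 kHz > fs/2 = 27.25 kHz, folds to fs − 31.5 kHz = 23 kHz.
207 kHz mod fs = 43.5 kHz.
43.5 kHz > fs/2 = 27.25 kHz, folds to fs − 43.5 kHz = 11 kHz.
208 kHz mod fs = 44.5 kHz.
44.5 kHz > fs/2 = 27.25 kHz, folds to fs − 44.5 kHz = 10 kHz.
Distinct values: {0.5 kHz, 10 kHz, 11 kHz, 23 kHz}.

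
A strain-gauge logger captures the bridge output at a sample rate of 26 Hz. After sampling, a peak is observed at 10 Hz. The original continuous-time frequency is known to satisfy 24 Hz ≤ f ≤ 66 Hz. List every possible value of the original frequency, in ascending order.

36 Hz, 42 Hz, 62 Hz

Frequencies that alias to 10 Hz are k·fs ± 10 Hz for integer k ≥ 0.
k=0: 10 Hz.
k=1: 16 Hz, 36 Hz.
k=2: 42 Hz, 62 Hz.
k=3: 68 Hz, 88 Hz.
Within [24 Hz, 66 Hz]: 36 Hz, 42 Hz, 62 Hz.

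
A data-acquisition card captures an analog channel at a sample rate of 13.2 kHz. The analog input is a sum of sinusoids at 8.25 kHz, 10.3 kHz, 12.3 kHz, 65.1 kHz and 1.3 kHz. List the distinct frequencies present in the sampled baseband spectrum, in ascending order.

0.9 kHz, 1.3 kHz, 2.9 kHz, 4.95 kHz

fs/2 = 6.6 kHz.
8.25 kHz > fs/2 = 6.6 kHz, folds to fs − 8.25 kHz = 4.95 kHz.
10.3 kHz > fs/2 = 6.6 kHz, folds to fs − 10.3 kHz = 2.9 kHz.
12.3 kHz > fs/2 = 6.6 kHz, folds to fs − 12.3 kHz = 0.9 kHz.
65.1 kHz mod fs = 12.3 kHz.
12.3 kHz > fs/2 = 6.6 kHz, folds to fs − 12.3 kHz = 0.9 kHz.
1.3 kHz ≤ fs/2 = 6.6 kHz, passes unchanged.
Distinct values: {0.9 kHz, 1.3 kHz, 2.9 kHz, 4.95 kHz}.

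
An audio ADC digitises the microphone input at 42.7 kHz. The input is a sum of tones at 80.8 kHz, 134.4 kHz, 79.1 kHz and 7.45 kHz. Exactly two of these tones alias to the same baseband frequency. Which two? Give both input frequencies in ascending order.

79.1 kHz, 134.4 kHz

fs/2 = 21.35 kHz.
80.8 kHz mod fs = 38.1 kHz.
38.1 kHz > fs/2 = 21.35 kHz, folds to fs − 38.1 kHz = 4.6 kHz.
134.4 kHz mod fs = 6.3 kHz.
6.3 kHz ≤ fs/2 = 21.35 kHz, appears at 6.3 kHz.
79.1 kHz mod fs = 36.4 kHz.
36.4 kHz > fs/2 = 21.35 kHz, folds to fs − 36.4 kHz = 6.3 kHz.
7.45 kHz ≤ fs/2 = 21.35 kHz, passes unchanged.
79.1 kHz and 134.4 kHz both map to 6.3 kHz.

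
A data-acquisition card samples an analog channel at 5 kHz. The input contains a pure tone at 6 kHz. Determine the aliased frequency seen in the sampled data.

1 kHz

6 kHz mod fs = 1 kHz.
1 kHz ≤ fs/2 = 2.5 kHz, appears at 1 kHz.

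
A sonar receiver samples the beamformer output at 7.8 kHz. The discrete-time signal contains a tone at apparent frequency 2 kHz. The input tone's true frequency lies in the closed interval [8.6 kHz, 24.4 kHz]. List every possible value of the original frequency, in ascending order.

9.8 kHz, 13.6 kHz, 17.6 kHz, 21.4 kHz

Frequencies that alias to 2 kHz are k·fs ± 2 kHz for integer k ≥ 0.
k=0: 2 kHz.
k=1: 5.8 kHz, 9.8 kHz.
k=2: 13.6 kHz, 17.6 kHz.
k=3: 21.4 kHz, 25.4 kHz.
k=4: 29.2 kHz, 33.2 kHz.
Within [8.6 kHz, 24.4 kHz]: 9.8 kHz, 13.6 kHz, 17.6 kHz, 21.4 kHz.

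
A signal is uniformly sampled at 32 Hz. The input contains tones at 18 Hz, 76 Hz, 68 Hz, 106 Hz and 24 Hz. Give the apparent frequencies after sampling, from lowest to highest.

fs/2 = 16 Hz.
18 Hz > fs/2 = 16 Hz, folds to fs − 18 Hz = 14 Hz.
76 Hz mod fs = 12 Hz.
12 Hz ≤ fs/2 = 16 Hz, appears at 12 Hz.
68 Hz mod fs = 4 Hz.
4 Hz ≤ fs/2 = 16 Hz, appears at 4 Hz.
106 Hz mod fs = 10 Hz.
10 Hz ≤ fs/2 = 16 Hz, appears at 10 Hz.
24 Hz > fs/2 = 16 Hz, folds to fs − 24 Hz = 8 Hz.
Distinct values: {4 Hz, 8 Hz, 10 Hz, 12 Hz, 14 Hz}.

4 Hz, 8 Hz, 10 Hz, 12 Hz, 14 Hz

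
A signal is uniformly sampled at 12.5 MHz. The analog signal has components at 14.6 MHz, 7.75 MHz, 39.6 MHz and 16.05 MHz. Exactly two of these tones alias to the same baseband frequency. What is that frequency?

fs/2 = 6.25 MHz.
14.6 MHz mod fs = 2.1 MHz.
2.1 MHz ≤ fs/2 = 6.25 MHz, appears at 2.1 MHz.
7.75 MHz > fs/2 = 6.25 MHz, folds to fs − 7.75 MHz = 4.75 MHz.
39.6 MHz mod fs = 2.1 MHz.
2.1 MHz ≤ fs/2 = 6.25 MHz, appears at 2.1 MHz.
16.05 MHz mod fs = 3.55 MHz.
3.55 MHz ≤ fs/2 = 6.25 MHz, appears at 3.55 MHz.
14.6 MHz and 39.6 MHz both map to 2.1 MHz.

2.1 MHz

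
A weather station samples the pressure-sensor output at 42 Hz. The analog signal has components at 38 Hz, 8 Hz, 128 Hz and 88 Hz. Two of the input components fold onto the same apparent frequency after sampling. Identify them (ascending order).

38 Hz, 88 Hz

fs/2 = 21 Hz.
38 Hz > fs/2 = 21 Hz, folds to fs − 38 Hz = 4 Hz.
8 Hz ≤ fs/2 = 21 Hz, passes unchanged.
128 Hz mod fs = 2 Hz.
2 Hz ≤ fs/2 = 21 Hz, appears at 2 Hz.
88 Hz mod fs = 4 Hz.
4 Hz ≤ fs/2 = 21 Hz, appears at 4 Hz.
38 Hz and 88 Hz both map to 4 Hz.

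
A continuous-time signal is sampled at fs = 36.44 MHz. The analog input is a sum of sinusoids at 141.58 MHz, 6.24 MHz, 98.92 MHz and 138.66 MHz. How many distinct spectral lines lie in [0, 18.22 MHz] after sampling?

fs/2 = 18.22 MHz.
141.58 MHz mod fs = 32.26 MHz.
32.26 MHz > fs/2 = 18.22 MHz, folds to fs − 32.26 MHz = 4.18 MHz.
6.24 MHz ≤ fs/2 = 18.22 MHz, passes unchanged.
98.92 MHz mod fs = 26.04 MHz.
26.04 MHz > fs/2 = 18.22 MHz, folds to fs − 26.04 MHz = 10.4 MHz.
138.66 MHz mod fs = 29.34 MHz.
29.34 MHz > fs/2 = 18.22 MHz, folds to fs − 29.34 MHz = 7.1 MHz.
Distinct values: {4.18 MHz, 6.24 MHz, 7.1 MHz, 10.4 MHz} → 4.

4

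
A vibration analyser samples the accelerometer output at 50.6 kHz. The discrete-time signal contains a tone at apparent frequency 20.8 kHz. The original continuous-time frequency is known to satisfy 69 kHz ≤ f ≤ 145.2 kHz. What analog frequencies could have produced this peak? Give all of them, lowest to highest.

71.4 kHz, 80.4 kHz, 122 kHz, 131 kHz

Frequencies that alias to 20.8 kHz are k·fs ± 20.8 kHz for integer k ≥ 0.
k=0: 20.8 kHz.
k=1: 29.8 kHz, 71.4 kHz.
k=2: 80.4 kHz, 122 kHz.
k=3: 131 kHz, 172.6 kHz.
k=4: 181.6 kHz, 223.2 kHz.
Within [69 kHz, 145.2 kHz]: 71.4 kHz, 80.4 kHz, 122 kHz, 131 kHz.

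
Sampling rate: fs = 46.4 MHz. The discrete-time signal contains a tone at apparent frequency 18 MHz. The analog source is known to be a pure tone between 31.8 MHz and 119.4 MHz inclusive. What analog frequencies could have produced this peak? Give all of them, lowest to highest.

64.4 MHz, 74.8 MHz, 110.8 MHz

Frequencies that alias to 18 MHz are k·fs ± 18 MHz for integer k ≥ 0.
k=0: 18 MHz.
k=1: 28.4 MHz, 64.4 MHz.
k=2: 74.8 MHz, 110.8 MHz.
k=3: 121.2 MHz, 157.2 MHz.
Within [31.8 MHz, 119.4 MHz]: 64.4 MHz, 74.8 MHz, 110.8 MHz.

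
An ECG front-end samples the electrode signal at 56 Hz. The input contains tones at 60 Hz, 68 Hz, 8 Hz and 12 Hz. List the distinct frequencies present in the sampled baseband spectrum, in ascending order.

fs/2 = 28 Hz.
60 Hz mod fs = 4 Hz.
4 Hz ≤ fs/2 = 28 Hz, appears at 4 Hz.
68 Hz mod fs = 12 Hz.
12 Hz ≤ fs/2 = 28 Hz, appears at 12 Hz.
8 Hz ≤ fs/2 = 28 Hz, passes unchanged.
12 Hz ≤ fs/2 = 28 Hz, passes unchanged.
Distinct values: {4 Hz, 8 Hz, 12 Hz}.

4 Hz, 8 Hz, 12 Hz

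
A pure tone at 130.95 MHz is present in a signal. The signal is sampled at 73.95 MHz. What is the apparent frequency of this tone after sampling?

130.95 MHz mod fs = 57 MHz.
57 MHz > fs/2 = 36.975 MHz, folds to fs − 57 MHz = 16.95 MHz.

16.95 MHz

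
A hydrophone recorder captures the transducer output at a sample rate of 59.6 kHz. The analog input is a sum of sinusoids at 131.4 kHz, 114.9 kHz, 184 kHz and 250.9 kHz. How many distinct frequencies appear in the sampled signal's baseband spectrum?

fs/2 = 29.8 kHz.
131.4 kHz mod fs = 12.2 kHz.
12.2 kHz ≤ fs/2 = 29.8 kHz, appears at 12.2 kHz.
114.9 kHz mod fs = 55.3 kHz.
55.3 kHz > fs/2 = 29.8 kHz, folds to fs − 55.3 kHz = 4.3 kHz.
184 kHz mod fs = 5.2 kHz.
5.2 kHz ≤ fs/2 = 29.8 kHz, appears at 5.2 kHz.
250.9 kHz mod fs = 12.5 kHz.
12.5 kHz ≤ fs/2 = 29.8 kHz, appears at 12.5 kHz.
Distinct values: {4.3 kHz, 5.2 kHz, 12.2 kHz, 12.5 kHz} → 4.

4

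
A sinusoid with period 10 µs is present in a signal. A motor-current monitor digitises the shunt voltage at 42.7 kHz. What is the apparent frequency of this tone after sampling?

14.6 kHz

T = 10 µs → f = 1/T = 100 kHz.
100 kHz mod fs = 14.6 kHz.
14.6 kHz ≤ fs/2 = 21.35 kHz, appears at 14.6 kHz.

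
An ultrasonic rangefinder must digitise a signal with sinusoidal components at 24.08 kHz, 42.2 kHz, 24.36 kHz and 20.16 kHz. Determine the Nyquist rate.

84.4 kHz

Highest-frequency component: 42.2 kHz.
Nyquist rate = 2 × 42.2 kHz = 84.4 kHz.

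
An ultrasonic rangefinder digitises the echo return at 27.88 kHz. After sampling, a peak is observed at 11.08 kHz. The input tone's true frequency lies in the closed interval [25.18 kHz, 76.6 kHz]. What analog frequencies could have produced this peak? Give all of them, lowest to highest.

38.96 kHz, 44.68 kHz, 66.84 kHz, 72.56 kHz

Frequencies that alias to 11.08 kHz are k·fs ± 11.08 kHz for integer k ≥ 0.
k=0: 11.08 kHz.
k=1: 16.8 kHz, 38.96 kHz.
k=2: 44.68 kHz, 66.84 kHz.
k=3: 72.56 kHz, 94.72 kHz.
k=4: 100.44 kHz, 122.6 kHz.
Within [25.18 kHz, 76.6 kHz]: 38.96 kHz, 44.68 kHz, 66.84 kHz, 72.56 kHz.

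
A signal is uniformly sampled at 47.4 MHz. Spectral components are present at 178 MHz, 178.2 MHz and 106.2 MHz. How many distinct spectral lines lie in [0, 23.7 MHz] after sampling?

fs/2 = 23.7 MHz.
178 MHz mod fs = 35.8 MHz.
35.8 MHz > fs/2 = 23.7 MHz, folds to fs − 35.8 MHz = 11.6 MHz.
178.2 MHz mod fs = 36 MHz.
36 MHz > fs/2 = 23.7 MHz, folds to fs − 36 MHz = 11.4 MHz.
106.2 MHz mod fs = 11.4 MHz.
11.4 MHz ≤ fs/2 = 23.7 MHz, appears at 11.4 MHz.
Distinct values: {11.4 MHz, 11.6 MHz} → 2.

2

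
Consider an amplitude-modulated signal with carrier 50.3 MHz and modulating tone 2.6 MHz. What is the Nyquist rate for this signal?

105.8 MHz

AM sidebands sit at fc ± fm = 47.7 MHz and 52.9 MHz.
Highest-frequency component: 52.9 MHz.
Nyquist rate = 2 × 52.9 MHz = 105.8 MHz.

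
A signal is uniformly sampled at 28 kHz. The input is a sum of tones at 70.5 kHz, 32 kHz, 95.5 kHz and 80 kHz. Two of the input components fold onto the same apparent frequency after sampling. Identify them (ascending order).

fs/2 = 14 kHz.
70.5 kHz mod fs = 14.5 kHz.
14.5 kHz > fs/2 = 14 kHz, folds to fs − 14.5 kHz = 13.5 kHz.
32 kHz mod fs = 4 kHz.
4 kHz ≤ fs/2 = 14 kHz, appears at 4 kHz.
95.5 kHz mod fs = 11.5 kHz.
11.5 kHz ≤ fs/2 = 14 kHz, appears at 11.5 kHz.
80 kHz mod fs = 24 kHz.
24 kHz > fs/2 = 14 kHz, folds to fs − 24 kHz = 4 kHz.
32 kHz and 80 kHz both map to 4 kHz.

32 kHz, 80 kHz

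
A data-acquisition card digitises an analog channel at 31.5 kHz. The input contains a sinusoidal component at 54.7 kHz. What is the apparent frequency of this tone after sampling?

8.3 kHz

54.7 kHz mod fs = 23.2 kHz.
23.2 kHz > fs/2 = 15.75 kHz, folds to fs − 23.2 kHz = 8.3 kHz.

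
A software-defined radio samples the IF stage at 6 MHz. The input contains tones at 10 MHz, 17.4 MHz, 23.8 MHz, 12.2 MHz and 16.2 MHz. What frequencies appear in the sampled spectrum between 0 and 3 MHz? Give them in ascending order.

0.2 MHz, 0.6 MHz, 1.8 MHz, 2 MHz

fs/2 = 3 MHz.
10 MHz mod fs = 4 MHz.
4 MHz > fs/2 = 3 MHz, folds to fs − 4 MHz = 2 MHz.
17.4 MHz mod fs = 5.4 MHz.
5.4 MHz > fs/2 = 3 MHz, folds to fs − 5.4 MHz = 0.6 MHz.
23.8 MHz mod fs = 5.8 MHz.
5.8 MHz > fs/2 = 3 MHz, folds to fs − 5.8 MHz = 0.2 MHz.
12.2 MHz mod fs = 0.2 MHz.
0.2 MHz ≤ fs/2 = 3 MHz, appears at 0.2 MHz.
16.2 MHz mod fs = 4.2 MHz.
4.2 MHz > fs/2 = 3 MHz, folds to fs − 4.2 MHz = 1.8 MHz.
Distinct values: {0.2 MHz, 0.6 MHz, 1.8 MHz, 2 MHz}.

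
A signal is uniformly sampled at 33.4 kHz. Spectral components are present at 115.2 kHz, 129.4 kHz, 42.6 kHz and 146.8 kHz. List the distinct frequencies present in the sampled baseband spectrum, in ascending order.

fs/2 = 16.7 kHz.
115.2 kHz mod fs = 15 kHz.
15 kHz ≤ fs/2 = 16.7 kHz, appears at 15 kHz.
129.4 kHz mod fs = 29.2 kHz.
29.2 kHz > fs/2 = 16.7 kHz, folds to fs − 29.2 kHz = 4.2 kHz.
42.6 kHz mod fs = 9.2 kHz.
9.2 kHz ≤ fs/2 = 16.7 kHz, appears at 9.2 kHz.
146.8 kHz mod fs = 13.2 kHz.
13.2 kHz ≤ fs/2 = 16.7 kHz, appears at 13.2 kHz.
Distinct values: {4.2 kHz, 9.2 kHz, 13.2 kHz, 15 kHz}.

4.2 kHz, 9.2 kHz, 13.2 kHz, 15 kHz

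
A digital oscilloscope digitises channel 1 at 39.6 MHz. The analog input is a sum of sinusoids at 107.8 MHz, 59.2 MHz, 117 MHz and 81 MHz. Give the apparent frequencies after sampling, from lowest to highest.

fs/2 = 19.8 MHz.
107.8 MHz mod fs = 28.6 MHz.
28.6 MHz > fs/2 = 19.8 MHz, folds to fs − 28.6 MHz = 11 MHz.
59.2 MHz mod fs = 19.6 MHz.
19.6 MHz ≤ fs/2 = 19.8 MHz, appears at 19.6 MHz.
117 MHz mod fs = 37.8 MHz.
37.8 MHz > fs/2 = 19.8 MHz, folds to fs − 37.8 MHz = 1.8 MHz.
81 MHz mod fs = 1.8 MHz.
1.8 MHz ≤ fs/2 = 19.8 MHz, appears at 1.8 MHz.
Distinct values: {1.8 MHz, 11 MHz, 19.6 MHz}.

1.8 MHz, 11 MHz, 19.6 MHz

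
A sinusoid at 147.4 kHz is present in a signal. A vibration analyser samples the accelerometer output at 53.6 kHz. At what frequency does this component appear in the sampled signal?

13.4 kHz

147.4 kHz mod fs = 40.2 kHz.
40.2 kHz > fs/2 = 26.8 kHz, folds to fs − 40.2 kHz = 13.4 kHz.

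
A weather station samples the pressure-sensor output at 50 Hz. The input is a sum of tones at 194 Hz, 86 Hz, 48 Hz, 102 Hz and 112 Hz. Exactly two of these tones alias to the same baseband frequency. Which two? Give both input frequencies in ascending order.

fs/2 = 25 Hz.
194 Hz mod fs = 44 Hz.
44 Hz > fs/2 = 25 Hz, folds to fs − 44 Hz = 6 Hz.
86 Hz mod fs = 36 Hz.
36 Hz > fs/2 = 25 Hz, folds to fs − 36 Hz = 14 Hz.
48 Hz > fs/2 = 25 Hz, folds to fs − 48 Hz = 2 Hz.
102 Hz mod fs = 2 Hz.
2 Hz ≤ fs/2 = 25 Hz, appears at 2 Hz.
112 Hz mod fs = 12 Hz.
12 Hz ≤ fs/2 = 25 Hz, appears at 12 Hz.
48 Hz and 102 Hz both map to 2 Hz.

48 Hz, 102 Hz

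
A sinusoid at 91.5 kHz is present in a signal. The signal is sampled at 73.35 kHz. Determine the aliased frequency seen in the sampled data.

91.5 kHz mod fs = 18.15 kHz.
18.15 kHz ≤ fs/2 = 36.675 kHz, appears at 18.15 kHz.

18.15 kHz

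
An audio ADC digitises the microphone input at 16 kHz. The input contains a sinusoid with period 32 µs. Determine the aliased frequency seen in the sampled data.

0.75 kHz

T = 32 µs → f = 1/T = 31.25 kHz.
31.25 kHz mod fs = 15.25 kHz.
15.25 kHz > fs/2 = 8 kHz, folds to fs − 15.25 kHz = 0.75 kHz.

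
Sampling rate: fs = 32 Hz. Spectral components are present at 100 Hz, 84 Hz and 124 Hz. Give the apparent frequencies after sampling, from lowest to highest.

fs/2 = 16 Hz.
100 Hz mod fs = 4 Hz.
4 Hz ≤ fs/2 = 16 Hz, appears at 4 Hz.
84 Hz mod fs = 20 Hz.
20 Hz > fs/2 = 16 Hz, folds to fs − 20 Hz = 12 Hz.
124 Hz mod fs = 28 Hz.
28 Hz > fs/2 = 16 Hz, folds to fs − 28 Hz = 4 Hz.
Distinct values: {4 Hz, 12 Hz}.

4 Hz, 12 Hz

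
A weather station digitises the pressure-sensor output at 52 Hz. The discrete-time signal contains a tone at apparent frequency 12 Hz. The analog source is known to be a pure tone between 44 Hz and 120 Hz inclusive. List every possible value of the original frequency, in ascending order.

Frequencies that alias to 12 Hz are k·fs ± 12 Hz for integer k ≥ 0.
k=0: 12 Hz.
k=1: 40 Hz, 64 Hz.
k=2: 92 Hz, 116 Hz.
k=3: 144 Hz, 168 Hz.
Within [44 Hz, 120 Hz]: 64 Hz, 92 Hz, 116 Hz.

64 Hz, 92 Hz, 116 Hz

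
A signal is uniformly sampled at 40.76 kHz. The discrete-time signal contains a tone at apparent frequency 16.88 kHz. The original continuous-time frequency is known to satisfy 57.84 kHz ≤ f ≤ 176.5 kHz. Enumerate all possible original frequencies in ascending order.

Frequencies that alias to 16.88 kHz are k·fs ± 16.88 kHz for integer k ≥ 0.
k=0: 16.88 kHz.
k=1: 23.88 kHz, 57.64 kHz.
k=2: 64.64 kHz, 98.4 kHz.
k=3: 105.4 kHz, 139.16 kHz.
k=4: 146.16 kHz, 179.92 kHz.
k=5: 186.92 kHz, 220.68 kHz.
Within [57.84 kHz, 176.5 kHz]: 64.64 kHz, 98.4 kHz, 105.4 kHz, 139.16 kHz, 146.16 kHz.

64.64 kHz, 98.4 kHz, 105.4 kHz, 139.16 kHz, 146.16 kHz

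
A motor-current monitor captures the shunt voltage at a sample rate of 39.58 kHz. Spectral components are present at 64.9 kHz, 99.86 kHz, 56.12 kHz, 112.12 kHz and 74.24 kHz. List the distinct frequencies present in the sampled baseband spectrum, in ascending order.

fs/2 = 19.79 kHz.
64.9 kHz mod fs = 25.32 kHz.
25.32 kHz > fs/2 = 19.79 kHz, folds to fs − 25.32 kHz = 14.26 kHz.
99.86 kHz mod fs = 20.7 kHz.
20.7 kHz > fs/2 = 19.79 kHz, folds to fs − 20.7 kHz = 18.88 kHz.
56.12 kHz mod fs = 16.54 kHz.
16.54 kHz ≤ fs/2 = 19.79 kHz, appears at 16.54 kHz.
112.12 kHz mod fs = 32.96 kHz.
32.96 kHz > fs/2 = 19.79 kHz, folds to fs − 32.96 kHz = 6.62 kHz.
74.24 kHz mod fs = 34.66 kHz.
34.66 kHz > fs/2 = 19.79 kHz, folds to fs − 34.66 kHz = 4.92 kHz.
Distinct values: {4.92 kHz, 6.62 kHz, 14.26 kHz, 16.54 kHz, 18.88 kHz}.

4.92 kHz, 6.62 kHz, 14.26 kHz, 16.54 kHz, 18.88 kHz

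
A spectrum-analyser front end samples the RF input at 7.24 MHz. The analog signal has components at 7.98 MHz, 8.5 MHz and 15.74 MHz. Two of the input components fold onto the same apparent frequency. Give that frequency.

1.26 MHz

fs/2 = 3.62 MHz.
7.98 MHz mod fs = 0.74 MHz.
0.74 MHz ≤ fs/2 = 3.62 MHz, appears at 0.74 MHz.
8.5 MHz mod fs = 1.26 MHz.
1.26 MHz ≤ fs/2 = 3.62 MHz, appears at 1.26 MHz.
15.74 MHz mod fs = 1.26 MHz.
1.26 MHz ≤ fs/2 = 3.62 MHz, appears at 1.26 MHz.
8.5 MHz and 15.74 MHz both map to 1.26 MHz.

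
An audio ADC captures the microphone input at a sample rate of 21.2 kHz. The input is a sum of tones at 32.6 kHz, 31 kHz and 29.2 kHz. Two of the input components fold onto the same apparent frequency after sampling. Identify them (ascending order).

fs/2 = 10.6 kHz.
32.6 kHz mod fs = 11.4 kHz.
11.4 kHz > fs/2 = 10.6 kHz, folds to fs − 11.4 kHz = 9.8 kHz.
31 kHz mod fs = 9.8 kHz.
9.8 kHz ≤ fs/2 = 10.6 kHz, appears at 9.8 kHz.
29.2 kHz mod fs = 8 kHz.
8 kHz ≤ fs/2 = 10.6 kHz, appears at 8 kHz.
31 kHz and 32.6 kHz both map to 9.8 kHz.

31 kHz, 32.6 kHz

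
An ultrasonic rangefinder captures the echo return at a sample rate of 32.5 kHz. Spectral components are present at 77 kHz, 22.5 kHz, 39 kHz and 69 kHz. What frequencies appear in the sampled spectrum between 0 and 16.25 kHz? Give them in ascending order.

4 kHz, 6.5 kHz, 10 kHz, 12 kHz

fs/2 = 16.25 kHz.
77 kHz mod fs = 12 kHz.
12 kHz ≤ fs/2 = 16.25 kHz, appears at 12 kHz.
22.5 kHz > fs/2 = 16.25 kHz, folds to fs − 22.5 kHz = 10 kHz.
39 kHz mod fs = 6.5 kHz.
6.5 kHz ≤ fs/2 = 16.25 kHz, appears at 6.5 kHz.
69 kHz mod fs = 4 kHz.
4 kHz ≤ fs/2 = 16.25 kHz, appears at 4 kHz.
Distinct values: {4 kHz, 6.5 kHz, 10 kHz, 12 kHz}.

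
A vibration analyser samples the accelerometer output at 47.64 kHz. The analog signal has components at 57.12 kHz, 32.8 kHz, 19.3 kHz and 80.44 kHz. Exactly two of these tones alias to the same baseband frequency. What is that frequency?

fs/2 = 23.82 kHz.
57.12 kHz mod fs = 9.48 kHz.
9.48 kHz ≤ fs/2 = 23.82 kHz, appears at 9.48 kHz.
32.8 kHz > fs/2 = 23.82 kHz, folds to fs − 32.8 kHz = 14.84 kHz.
19.3 kHz ≤ fs/2 = 23.82 kHz, passes unchanged.
80.44 kHz mod fs = 32.8 kHz.
32.8 kHz > fs/2 = 23.82 kHz, folds to fs − 32.8 kHz = 14.84 kHz.
32.8 kHz and 80.44 kHz both map to 14.84 kHz.

14.84 kHz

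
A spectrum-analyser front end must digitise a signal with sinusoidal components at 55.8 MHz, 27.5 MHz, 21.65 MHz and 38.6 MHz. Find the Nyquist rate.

111.6 MHz

Highest-frequency component: 55.8 MHz.
Nyquist rate = 2 × 55.8 MHz = 111.6 MHz.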